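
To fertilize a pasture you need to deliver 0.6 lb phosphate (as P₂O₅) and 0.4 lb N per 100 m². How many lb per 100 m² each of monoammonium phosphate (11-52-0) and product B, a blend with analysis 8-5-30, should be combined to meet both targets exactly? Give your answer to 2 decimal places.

0.78 lb monoammonium phosphate, 3.93 lb product B

Let a = lb of monoammonium phosphate, b = lb of product B (per 100 m²).
P₂O₅: 0.52·a + 0.05·b = 0.6
N: 0.11·a + 0.08·b = 0.4
Eliminate a: (row1) − 0.52/0.11·(row2) → -0.328182·b = -1.29091, so b = 3.93352.
Back-substitute: a = (0.6 − 0.05·3.93352) / 0.52 = 0.775623.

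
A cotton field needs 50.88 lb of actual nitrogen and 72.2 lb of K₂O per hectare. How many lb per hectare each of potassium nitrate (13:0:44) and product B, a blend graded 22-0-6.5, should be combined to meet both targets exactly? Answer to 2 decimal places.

142.35 lb potassium nitrate, 147.16 lb product B

Let a = lb of potassium nitrate, b = lb of product B (per hectare).
N: 0.13·a + 0.22·b = 50.88
K₂O: 0.44·a + 0.065·b = 72.2
Solving simultaneously: a = 142.352, b = 147.156.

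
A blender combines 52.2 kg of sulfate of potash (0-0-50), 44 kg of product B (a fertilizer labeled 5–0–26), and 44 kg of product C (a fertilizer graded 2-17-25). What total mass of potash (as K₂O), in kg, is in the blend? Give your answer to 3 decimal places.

48.540 kg K₂O

K₂O mass = 50%×52.2 + 26%×44 + 25%×44 = 48.54 kg.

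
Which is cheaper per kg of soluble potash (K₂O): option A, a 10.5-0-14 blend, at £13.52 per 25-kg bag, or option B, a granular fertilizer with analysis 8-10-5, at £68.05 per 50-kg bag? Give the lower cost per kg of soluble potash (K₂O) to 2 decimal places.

option A: K₂O per bag = 25 × 14% = 3.5 kg; cost = 13.52 / 3.5 = £3.8629/kg K₂O.
option B: K₂O per bag = 50 × 5% = 2.5 kg; cost = 68.05 / 2.5 = £27.2200/kg K₂O.
option A is cheaper.

£3.86 per kg K₂O (option A)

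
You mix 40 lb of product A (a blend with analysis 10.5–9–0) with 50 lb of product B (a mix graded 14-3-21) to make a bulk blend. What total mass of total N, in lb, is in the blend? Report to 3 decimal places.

11.200 lb N

N mass = 10.5%×40 + 14%×50 = 11.2 lb.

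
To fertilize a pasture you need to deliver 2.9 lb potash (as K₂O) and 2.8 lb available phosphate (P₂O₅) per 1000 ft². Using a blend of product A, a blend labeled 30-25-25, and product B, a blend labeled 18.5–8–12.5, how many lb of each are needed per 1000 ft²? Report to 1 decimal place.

Let a = lb of product A, b = lb of product B (per 1000 ft²).
K₂O: 0.25·a + 0.125·b = 2.9
P₂O₅: 0.25·a + 0.08·b = 2.8
Eliminate a: (row1) − 0.25/0.25·(row2) → 0.045·b = 0.1, so b = 2.22222.
Back-substitute: a = (2.9 − 0.125·2.22222) / 0.25 = 10.4889.

10.5 lb product A, 2.2 lb product B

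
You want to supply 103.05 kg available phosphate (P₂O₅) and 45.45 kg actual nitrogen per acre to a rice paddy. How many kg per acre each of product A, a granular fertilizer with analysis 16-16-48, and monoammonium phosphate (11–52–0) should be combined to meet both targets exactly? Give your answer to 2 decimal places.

Let a = kg of product A, b = kg of monoammonium phosphate (per acre).
P₂O₅: 0.16·a + 0.52·b = 103.05
N: 0.16·a + 0.11·b = 45.45
Eliminate a: (row1) − 0.16/0.16·(row2) → 0.41·b = 57.6, so b = 140.488.
Back-substitute: a = (103.05 − 0.52·140.488) / 0.16 = 187.477.

187.48 kg product A, 140.49 kg monoammonium phosphate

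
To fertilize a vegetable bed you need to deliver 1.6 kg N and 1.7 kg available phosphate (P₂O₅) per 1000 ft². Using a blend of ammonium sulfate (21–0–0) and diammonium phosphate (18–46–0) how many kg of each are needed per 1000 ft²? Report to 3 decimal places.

4.451 kg ammonium sulfate, 3.696 kg diammonium phosphate

Per-1000 ft² balance (a = ammonium sulfate, b = diammonium phosphate):
N: 0.21·a + 0.18·b = 1.6
P₂O₅: 0·a + 0.46·b = 1.7
Solving simultaneously: a = 4.45135, b = 3.69565.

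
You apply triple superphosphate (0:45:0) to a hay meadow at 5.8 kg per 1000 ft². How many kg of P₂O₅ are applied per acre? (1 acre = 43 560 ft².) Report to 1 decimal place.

113.7 kg P₂O₅ per acre

P₂O₅ per 1000 ft² = 5.8 × 45% = 2.61 kg.
Convert to per acre: 2.61 × 43.56 = 113.692 kg.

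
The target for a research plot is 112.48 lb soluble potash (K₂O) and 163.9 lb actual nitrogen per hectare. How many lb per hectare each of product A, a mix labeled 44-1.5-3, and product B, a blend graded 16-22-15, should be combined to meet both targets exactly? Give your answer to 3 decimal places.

107.650 lb product A, 728.337 lb product B

Per-hectare balance (a = product A, b = product B):
K₂O: 0.03·a + 0.15·b = 112.48
N: 0.44·a + 0.16·b = 163.9
Solving simultaneously: a = 107.6503, b = 728.3366.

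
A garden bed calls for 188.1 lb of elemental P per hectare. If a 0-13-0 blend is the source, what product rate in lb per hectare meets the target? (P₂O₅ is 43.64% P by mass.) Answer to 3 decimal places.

As P₂O₅: 188.1 / 0.4364 = 431.027 lb per hectare.
Product per hectare = 431.027 / 13% = 3315.5891 lb.

3315.589 lb of product per hectare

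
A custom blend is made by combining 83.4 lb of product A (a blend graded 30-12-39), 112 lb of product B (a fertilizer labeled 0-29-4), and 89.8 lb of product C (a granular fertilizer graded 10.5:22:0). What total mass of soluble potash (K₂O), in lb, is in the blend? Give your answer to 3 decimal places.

37.006 lb K₂O

K₂O mass = 39%×83.4 + 4%×112 + 0%×89.8 = 37.006 lb.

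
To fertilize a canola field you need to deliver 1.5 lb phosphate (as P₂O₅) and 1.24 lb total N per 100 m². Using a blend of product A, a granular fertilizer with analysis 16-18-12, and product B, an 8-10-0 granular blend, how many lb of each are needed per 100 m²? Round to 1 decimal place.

Let a = lb of product A, b = lb of product B (per 100 m²).
P₂O₅: 0.18·a + 0.1·b = 1.5
N: 0.16·a + 0.08·b = 1.24
Solving simultaneously: a = 2.5, b = 10.5.

2.5 lb product A, 10.5 lb product B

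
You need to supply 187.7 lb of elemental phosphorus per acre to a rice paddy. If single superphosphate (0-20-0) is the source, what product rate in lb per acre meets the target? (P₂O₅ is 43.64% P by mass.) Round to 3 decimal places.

2150.550 lb of product per acre

As P₂O₅: 187.7 / 0.4364 = 430.11 lb per acre.
Product per acre = 430.11 / 20% = 2150.54995 lb.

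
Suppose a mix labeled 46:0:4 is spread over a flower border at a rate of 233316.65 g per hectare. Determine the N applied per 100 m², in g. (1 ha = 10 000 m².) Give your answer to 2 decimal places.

nitrogen per hectare = 233316.65 × 46% = 107326 g.
Convert to per 100 m²: 107326 × 0.01 = 1073.257 g.

1073.26 g N per hundred sq m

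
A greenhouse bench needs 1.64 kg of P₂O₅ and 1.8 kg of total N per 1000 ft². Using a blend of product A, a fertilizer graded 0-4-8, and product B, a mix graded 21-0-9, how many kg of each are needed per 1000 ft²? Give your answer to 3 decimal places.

41.000 kg product A, 8.571 kg product B

Let a = kg of product A, b = kg of product B (per 1000 ft²).
P₂O₅: 0.04·a + 0·b = 1.64
N: 0·a + 0.21·b = 1.8
Solving simultaneously: a = 41, b = 8.57143.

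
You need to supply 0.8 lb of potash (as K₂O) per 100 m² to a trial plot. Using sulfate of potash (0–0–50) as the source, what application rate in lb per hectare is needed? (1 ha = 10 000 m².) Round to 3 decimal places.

Product per 100 m² = 0.8 / 50% = 1.6 lb.
Convert to per hectare: 1.6 × 100 = 160 lb.

160.000 lb of product per hectare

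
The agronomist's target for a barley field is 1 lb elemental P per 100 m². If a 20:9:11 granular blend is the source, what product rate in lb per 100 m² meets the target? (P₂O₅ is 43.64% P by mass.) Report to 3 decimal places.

As P₂O₅: 1 / 0.4364 = 2.29148 lb per 100 m².
Product per 100 m² = 2.29148 / 9% = 25.4608 lb.

25.461 lb of product per hundred sq m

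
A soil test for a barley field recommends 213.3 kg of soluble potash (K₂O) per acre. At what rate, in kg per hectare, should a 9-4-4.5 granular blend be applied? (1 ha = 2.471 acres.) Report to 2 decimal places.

11712.54 kg of product per hectare

Product per acre = 213.3 / 4.5% = 4740 kg.
Convert to per hectare: 4740 × 2.471 = 11712.54 kg.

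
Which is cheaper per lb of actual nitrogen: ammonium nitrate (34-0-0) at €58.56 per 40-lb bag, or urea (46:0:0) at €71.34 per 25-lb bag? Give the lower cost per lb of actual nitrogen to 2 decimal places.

ammonium nitrate: N per bag = 40 × 34% = 13.6 lb; cost = 58.56 / 13.6 = €4.3059/lb N.
urea: N per bag = 25 × 46% = 11.5 lb; cost = 71.34 / 11.5 = €6.2035/lb N.
ammonium nitrate is cheaper.

€4.31 per lb N (ammonium nitrate)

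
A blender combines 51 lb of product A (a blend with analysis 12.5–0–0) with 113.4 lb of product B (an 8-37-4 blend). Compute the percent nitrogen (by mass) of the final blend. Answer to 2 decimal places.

9.40% N

Total mass = 51 + 113.4 = 164.4 lb.
N mass = 12.5%×51 + 8%×113.4 = 15.447 lb.
% N = 15.447 / 164.4 = 9.39599%.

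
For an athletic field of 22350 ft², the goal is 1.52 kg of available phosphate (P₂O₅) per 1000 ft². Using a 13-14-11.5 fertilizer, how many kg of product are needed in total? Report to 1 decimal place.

242.7 kg

Product per 1000 ft² = 1.52 / 14% = 10.8571 kg.
Total product = 10.8571 × 22350 / 1000 = 242.657 kg.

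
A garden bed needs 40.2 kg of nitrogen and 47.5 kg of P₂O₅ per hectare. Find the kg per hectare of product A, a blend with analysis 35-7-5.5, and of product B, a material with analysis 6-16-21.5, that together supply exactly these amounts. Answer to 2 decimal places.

Per-hectare balance (a = product A, b = product B):
N: 0.35·a + 0.06·b = 40.2
P₂O₅: 0.07·a + 0.16·b = 47.5
From row1: a = (40.2 − 0.06·b) / 0.35.
Into row2: 0.07·(40.2 − 0.06·b)/0.35 + 0.16·b = 47.5 → b = 266.622, a = 69.1506.

69.15 kg product A, 266.62 kg product B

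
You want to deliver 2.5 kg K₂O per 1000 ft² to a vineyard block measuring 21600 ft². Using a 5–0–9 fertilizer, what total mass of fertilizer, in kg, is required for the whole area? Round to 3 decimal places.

600.000 kg

Product per 1000 ft² = 2.5 / 9% = 27.7778 kg.
Total product = 27.7778 × 21600 / 1000 = 600 kg.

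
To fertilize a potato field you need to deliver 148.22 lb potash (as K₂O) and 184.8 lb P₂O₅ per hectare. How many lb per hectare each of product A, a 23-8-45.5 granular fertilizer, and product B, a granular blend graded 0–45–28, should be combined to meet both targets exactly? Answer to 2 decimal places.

82.01 lb product A, 396.09 lb product B

Per-hectare balance (a = product A, b = product B):
K₂O: 0.455·a + 0.28·b = 148.22
P₂O₅: 0.08·a + 0.45·b = 184.8
Eliminate a: (row1) − 0.455/0.08·(row2) → -2.27937·b = -902.83, so b = 396.087.
Back-substitute: a = (148.22 − 0.28·396.087) / 0.455 = 82.0126.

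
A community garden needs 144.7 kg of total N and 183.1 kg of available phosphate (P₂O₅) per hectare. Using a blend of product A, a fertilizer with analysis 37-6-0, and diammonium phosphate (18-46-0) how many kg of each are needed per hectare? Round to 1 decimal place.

210.8 kg product A, 370.5 kg diammonium phosphate

With a, b = kg per hectare of product A and diammonium phosphate:
N: 0.37·a + 0.18·b = 144.7
P₂O₅: 0.06·a + 0.46·b = 183.1
Eliminate a: (row1) − 0.37/0.06·(row2) → -2.65667·b = -984.417, so b = 370.546.
Back-substitute: a = (144.7 − 0.18·370.546) / 0.37 = 210.816.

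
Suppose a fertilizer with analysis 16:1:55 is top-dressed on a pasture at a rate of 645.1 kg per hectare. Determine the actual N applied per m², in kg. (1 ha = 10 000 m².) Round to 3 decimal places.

0.010 kg N per sq m

nitrogen per hectare = 645.1 × 16% = 103.216 kg.
Convert to per m²: 103.216 × 0.0001 = 0.0103216 kg.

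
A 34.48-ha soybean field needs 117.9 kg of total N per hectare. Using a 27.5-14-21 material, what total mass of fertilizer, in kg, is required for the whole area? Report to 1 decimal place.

14782.5 kg

Product per hectare = 117.9 / 27.5% = 428.727 kg.
Total product = 428.727 × 34.48 = 14782.52 kg.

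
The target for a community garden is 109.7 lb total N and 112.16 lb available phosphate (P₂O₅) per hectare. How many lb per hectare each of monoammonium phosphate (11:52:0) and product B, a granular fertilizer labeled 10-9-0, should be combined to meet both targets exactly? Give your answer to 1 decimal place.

31.9 lb monoammonium phosphate, 1061.9 lb product B

Per-hectare balance (a = monoammonium phosphate, b = product B):
N: 0.11·a + 0.1·b = 109.7
P₂O₅: 0.52·a + 0.09·b = 112.16
Eliminate a: (row1) − 0.11/0.52·(row2) → 0.0809615·b = 85.9738, so b = 1061.91.
Back-substitute: a = (109.7 − 0.1·1061.91) / 0.11 = 31.9002.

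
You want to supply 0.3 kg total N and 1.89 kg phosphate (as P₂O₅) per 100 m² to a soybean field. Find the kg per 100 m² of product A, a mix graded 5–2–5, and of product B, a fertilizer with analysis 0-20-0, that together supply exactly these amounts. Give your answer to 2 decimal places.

Let a = kg of product A, b = kg of product B (per 100 m²).
N: 0.05·a + 0·b = 0.3
P₂O₅: 0.02·a + 0.2·b = 1.89
Eliminate b: (row1) − 0/0.2·(row2) → 0.05·a = 0.3, so a = 6.
Then b = (1.89 − 0.02·6) / 0.2 = 8.85.

6.00 kg product A, 8.85 kg product B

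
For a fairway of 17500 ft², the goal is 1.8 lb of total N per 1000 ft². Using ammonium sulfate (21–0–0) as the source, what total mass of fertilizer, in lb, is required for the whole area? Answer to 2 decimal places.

Product per 1000 ft² = 1.8 / 21% = 8.57143 lb.
Total product = 8.57143 × 17500 / 1000 = 150 lb.

150.00 lb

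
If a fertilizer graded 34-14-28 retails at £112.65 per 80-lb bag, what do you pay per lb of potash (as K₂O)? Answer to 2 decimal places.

K₂O in bag = 80 × 28% = 22.4 lb.
Cost per lb K₂O = £112.65 / 22.4 = £5.0290.

£5.03 per lb K₂O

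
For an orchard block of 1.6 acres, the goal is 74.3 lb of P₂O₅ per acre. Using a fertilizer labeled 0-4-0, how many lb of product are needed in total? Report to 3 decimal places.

2972.000 lb

Product per acre = 74.3 / 4% = 1857.5 lb.
Total product = 1857.5 × 1.6 = 2972 lb.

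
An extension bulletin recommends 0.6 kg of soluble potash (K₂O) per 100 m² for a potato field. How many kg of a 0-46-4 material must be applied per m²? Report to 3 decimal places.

0.150 kg of product per sq m

Product per 100 m² = 0.6 / 4% = 15 kg.
Convert to per m²: 15 × 0.01 = 0.15 kg.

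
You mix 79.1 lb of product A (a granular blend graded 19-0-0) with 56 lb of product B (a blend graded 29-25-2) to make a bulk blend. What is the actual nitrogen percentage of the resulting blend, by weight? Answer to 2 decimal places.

23.15% N

Total mass = 79.1 + 56 = 135.1 lb.
N mass = 19%×79.1 + 29%×56 = 31.269 lb.
% N = 31.269 / 135.1 = 23.1451%.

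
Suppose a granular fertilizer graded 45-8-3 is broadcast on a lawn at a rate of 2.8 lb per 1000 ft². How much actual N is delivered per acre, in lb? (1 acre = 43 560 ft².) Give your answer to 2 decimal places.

54.89 lb N per acre

nitrogen per 1000 ft² = 2.8 × 45% = 1.26 lb.
Convert to per acre: 1.26 × 43.56 = 54.8856 lb.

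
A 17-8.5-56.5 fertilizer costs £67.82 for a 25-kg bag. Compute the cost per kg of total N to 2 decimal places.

N in bag = 25 × 17% = 4.25 kg.
Cost per kg N = £67.82 / 4.25 = £15.9576.

£15.96 per kg N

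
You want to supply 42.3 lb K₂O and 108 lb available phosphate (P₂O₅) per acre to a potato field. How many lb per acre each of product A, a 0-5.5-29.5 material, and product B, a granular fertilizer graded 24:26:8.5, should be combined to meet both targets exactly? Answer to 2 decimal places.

25.24 lb product A, 410.05 lb product B

Let a = lb of product A, b = lb of product B (per acre).
K₂O: 0.295·a + 0.085·b = 42.3
P₂O₅: 0.055·a + 0.26·b = 108
Eliminate a: (row1) − 0.295/0.055·(row2) → -1.30955·b = -536.973, so b = 410.045.
Back-substitute: a = (42.3 − 0.085·410.045) / 0.295 = 25.2412.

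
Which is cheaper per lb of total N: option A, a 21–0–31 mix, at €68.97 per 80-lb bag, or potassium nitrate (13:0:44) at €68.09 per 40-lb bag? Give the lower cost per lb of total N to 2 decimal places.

€4.11 per lb N (option A)

option A: N per bag = 80 × 21% = 16.8 lb; cost = 68.97 / 16.8 = €4.1054/lb N.
potassium nitrate: N per bag = 40 × 13% = 5.2 lb; cost = 68.09 / 5.2 = €13.0942/lb N.
option A is cheaper.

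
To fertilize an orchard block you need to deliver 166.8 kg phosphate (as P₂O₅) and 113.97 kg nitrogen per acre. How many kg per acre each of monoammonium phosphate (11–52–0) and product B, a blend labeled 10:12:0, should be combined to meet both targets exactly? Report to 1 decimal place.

With a, b = kg per acre of monoammonium phosphate and product B:
P₂O₅: 0.52·a + 0.12·b = 166.8
N: 0.11·a + 0.1·b = 113.97
Eliminate a: (row1) − 0.52/0.11·(row2) → -0.352727·b = -371.967, so b = 1054.546.
Back-substitute: a = (166.8 − 0.12·1054.546) / 0.52 = 77.4124.

77.4 kg monoammonium phosphate, 1054.5 kg product B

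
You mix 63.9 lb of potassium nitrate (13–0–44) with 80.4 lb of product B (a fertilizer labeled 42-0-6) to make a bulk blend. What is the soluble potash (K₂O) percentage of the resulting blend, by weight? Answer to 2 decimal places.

22.83% K₂O

Total mass = 63.9 + 80.4 = 144.3 lb.
K₂O mass = 44%×63.9 + 6%×80.4 = 32.94 lb.
% K₂O = 32.94 / 144.3 = 22.8274%.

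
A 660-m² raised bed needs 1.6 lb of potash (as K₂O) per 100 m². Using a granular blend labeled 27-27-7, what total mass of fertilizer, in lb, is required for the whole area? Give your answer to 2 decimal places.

150.86 lb

Product per 100 m² = 1.6 / 7% = 22.8571 lb.
Total product = 22.8571 × 660 / 100 = 150.857 lb.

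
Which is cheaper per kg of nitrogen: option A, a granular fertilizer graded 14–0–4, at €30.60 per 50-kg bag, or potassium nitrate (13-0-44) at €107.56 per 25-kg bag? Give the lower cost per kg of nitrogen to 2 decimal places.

option A: N per bag = 50 × 14% = 7 kg; cost = 30.60 / 7 = €4.3714/kg N.
potassium nitrate: N per bag = 25 × 13% = 3.25 kg; cost = 107.56 / 3.25 = €33.0954/kg N.
option A is cheaper.

€4.37 per kg N (option A)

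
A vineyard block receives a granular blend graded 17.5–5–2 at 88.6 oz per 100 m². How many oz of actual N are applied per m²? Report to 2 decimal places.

nitrogen per 100 m² = 88.6 × 17.5% = 15.505 oz.
Convert to per m²: 15.505 × 0.01 = 0.15505 oz.

0.16 oz N per sq m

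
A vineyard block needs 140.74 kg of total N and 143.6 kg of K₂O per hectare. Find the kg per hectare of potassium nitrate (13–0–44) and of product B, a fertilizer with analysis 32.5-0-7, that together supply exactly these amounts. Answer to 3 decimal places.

With a, b = kg per hectare of potassium nitrate and product B:
N: 0.13·a + 0.325·b = 140.74
K₂O: 0.44·a + 0.07·b = 143.6
Eliminate b: (row1) − 0.325/0.07·(row2) → -1.91286·a = -525.974, so a = 274.9679.
Then b = (143.6 − 0.44·274.9679) / 0.07 = 323.058999.

274.968 kg potassium nitrate, 323.059 kg product B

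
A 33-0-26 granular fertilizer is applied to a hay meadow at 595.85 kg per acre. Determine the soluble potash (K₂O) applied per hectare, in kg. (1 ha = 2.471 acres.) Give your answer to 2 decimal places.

382.81 kg K₂O per hectare

K₂O per acre = 595.85 × 26% = 154.921 kg.
Convert to per hectare: 154.921 × 2.471 = 382.8098 kg.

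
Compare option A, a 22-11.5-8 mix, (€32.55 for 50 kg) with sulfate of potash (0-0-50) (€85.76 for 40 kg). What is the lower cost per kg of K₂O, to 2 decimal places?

€4.29 per kg K₂O (sulfate of potash)

option A: K₂O per bag = 50 × 8% = 4 kg; cost = 32.55 / 4 = €8.1375/kg K₂O.
sulfate of potash: K₂O per bag = 40 × 50% = 20 kg; cost = 85.76 / 20 = €4.2880/kg K₂O.
sulfate of potash is cheaper.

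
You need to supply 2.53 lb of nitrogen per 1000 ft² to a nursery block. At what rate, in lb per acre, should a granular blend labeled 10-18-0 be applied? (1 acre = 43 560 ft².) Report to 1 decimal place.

Product per 1000 ft² = 2.53 / 10% = 25.3 lb.
Convert to per acre: 25.3 × 43.56 = 1102.07 lb.

1102.1 lb of product per acre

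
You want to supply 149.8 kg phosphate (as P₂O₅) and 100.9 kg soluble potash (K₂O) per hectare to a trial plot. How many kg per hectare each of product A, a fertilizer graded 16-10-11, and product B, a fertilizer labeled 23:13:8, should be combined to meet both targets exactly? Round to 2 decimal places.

Let a = kg of product A, b = kg of product B (per hectare).
P₂O₅: 0.1·a + 0.13·b = 149.8
K₂O: 0.11·a + 0.08·b = 100.9
From row1: a = (149.8 − 0.13·b) / 0.1.
Into row2: 0.11·(149.8 − 0.13·b)/0.1 + 0.08·b = 100.9 → b = 1013.968, a = 179.841.

179.84 kg product A, 1013.97 kg product B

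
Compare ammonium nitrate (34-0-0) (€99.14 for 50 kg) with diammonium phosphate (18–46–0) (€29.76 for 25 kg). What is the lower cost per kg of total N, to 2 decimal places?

€5.83 per kg N (ammonium nitrate)

ammonium nitrate: N per bag = 50 × 34% = 17 kg; cost = 99.14 / 17 = €5.8318/kg N.
diammonium phosphate: N per bag = 25 × 18% = 4.5 kg; cost = 29.76 / 4.5 = €6.6133/kg N.
ammonium nitrate is cheaper.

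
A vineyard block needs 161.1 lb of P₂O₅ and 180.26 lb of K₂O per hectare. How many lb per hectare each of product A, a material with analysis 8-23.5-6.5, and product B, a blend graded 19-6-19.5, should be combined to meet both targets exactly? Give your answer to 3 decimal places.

Per-hectare balance (a = product A, b = product B):
P₂O₅: 0.235·a + 0.06·b = 161.1
K₂O: 0.065·a + 0.195·b = 180.26
Eliminate a: (row1) − 0.235/0.065·(row2) → -0.645·b = -490.609, so b = 760.63447.
Back-substitute: a = (161.1 − 0.06·760.63447) / 0.235 = 491.3274.

491.327 lb product A, 760.634 lb product B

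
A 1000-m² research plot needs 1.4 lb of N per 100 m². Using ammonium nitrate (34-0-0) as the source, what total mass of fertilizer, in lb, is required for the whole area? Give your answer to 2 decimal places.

41.18 lb

Product per 100 m² = 1.4 / 34% = 4.11765 lb.
Total product = 4.11765 × 1000 / 100 = 41.1765 lb.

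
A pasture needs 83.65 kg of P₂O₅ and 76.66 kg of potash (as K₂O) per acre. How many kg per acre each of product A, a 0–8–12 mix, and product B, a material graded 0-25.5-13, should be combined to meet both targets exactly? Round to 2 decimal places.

429.40 kg product A, 193.33 kg product B

Per-acre balance (a = product A, b = product B):
P₂O₅: 0.08·a + 0.255·b = 83.65
K₂O: 0.12·a + 0.13·b = 76.66
Eliminate a: (row1) − 0.08/0.12·(row2) → 0.168333·b = 32.5433, so b = 193.327.
Back-substitute: a = (83.65 − 0.255·193.327) / 0.08 = 429.396.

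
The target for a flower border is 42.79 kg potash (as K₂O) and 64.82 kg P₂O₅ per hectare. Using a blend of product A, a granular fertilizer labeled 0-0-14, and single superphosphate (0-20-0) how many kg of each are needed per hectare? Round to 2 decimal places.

305.64 kg product A, 324.10 kg single superphosphate

Per-hectare balance (a = product A, b = single superphosphate):
K₂O: 0.14·a + 0·b = 42.79
P₂O₅: 0·a + 0.2·b = 64.82
Solving simultaneously: a = 305.643, b = 324.1.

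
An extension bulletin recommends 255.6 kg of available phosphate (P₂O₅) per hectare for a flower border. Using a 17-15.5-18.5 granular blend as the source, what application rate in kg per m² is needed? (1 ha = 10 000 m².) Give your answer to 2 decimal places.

Product per hectare = 255.6 / 15.5% = 1649.03 kg.
Convert to per m²: 1649.03 × 0.0001 = 0.164903 kg.

0.16 kg of product per sq m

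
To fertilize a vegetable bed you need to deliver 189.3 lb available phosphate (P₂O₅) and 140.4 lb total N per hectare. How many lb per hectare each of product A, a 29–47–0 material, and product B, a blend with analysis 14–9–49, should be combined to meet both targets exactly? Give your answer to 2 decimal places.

Let a = lb of product A, b = lb of product B (per hectare).
P₂O₅: 0.47·a + 0.09·b = 189.3
N: 0.29·a + 0.14·b = 140.4
Eliminate a: (row1) − 0.47/0.29·(row2) → -0.136897·b = -38.2448, so b = 279.3703.
Back-substitute: a = (189.3 − 0.09·279.3703) / 0.47 = 349.2695.

349.27 lb product A, 279.37 lb product B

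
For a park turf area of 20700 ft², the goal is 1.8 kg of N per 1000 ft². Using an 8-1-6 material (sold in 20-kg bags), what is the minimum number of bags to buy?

Product per 1000 ft² = 1.8 / 8% = 22.5 kg.
Total product = 22.5 × 20700 / 1000 = 465.75 kg.
Bags = ⌈465.75 / 20⌉ = 24.

24 bags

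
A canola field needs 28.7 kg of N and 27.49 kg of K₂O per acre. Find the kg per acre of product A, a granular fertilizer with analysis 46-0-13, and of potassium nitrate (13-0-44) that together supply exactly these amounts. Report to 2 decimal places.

With a, b = kg per acre of product A and potassium nitrate:
N: 0.46·a + 0.13·b = 28.7
K₂O: 0.13·a + 0.44·b = 27.49
From row1: a = (28.7 − 0.13·b) / 0.46.
Into row2: 0.13·(28.7 − 0.13·b)/0.46 + 0.44·b = 27.49 → b = 48.0561, a = 48.8102.

48.81 kg product A, 48.06 kg potassium nitrate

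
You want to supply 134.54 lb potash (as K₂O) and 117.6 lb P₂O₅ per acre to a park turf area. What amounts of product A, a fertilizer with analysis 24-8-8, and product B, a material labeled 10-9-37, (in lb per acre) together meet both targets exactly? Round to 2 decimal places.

1401.94 lb product A, 60.50 lb product B

Per-acre balance (a = product A, b = product B):
K₂O: 0.08·a + 0.37·b = 134.54
P₂O₅: 0.08·a + 0.09·b = 117.6
Eliminate b: (row1) − 0.37/0.09·(row2) → -0.248889·a = -348.927, so a = 1401.937.
Then b = (117.6 − 0.08·1401.937) / 0.09 = 60.5.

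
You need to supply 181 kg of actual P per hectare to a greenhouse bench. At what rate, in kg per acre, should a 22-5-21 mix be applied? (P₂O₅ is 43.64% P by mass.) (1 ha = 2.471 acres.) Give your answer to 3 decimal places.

3356.998 kg of product per acre

As P₂O₅: 181 / 0.4364 = 414.757 kg per hectare.
Product per hectare = 414.757 / 5% = 8295.14 kg.
Convert to per acre: 8295.14 × 0.404694 = 3356.99801 kg.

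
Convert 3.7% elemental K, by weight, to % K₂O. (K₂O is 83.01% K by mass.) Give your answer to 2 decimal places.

%K₂O = 3.7 / 0.8301 = 4.45729%.

4.46% K₂O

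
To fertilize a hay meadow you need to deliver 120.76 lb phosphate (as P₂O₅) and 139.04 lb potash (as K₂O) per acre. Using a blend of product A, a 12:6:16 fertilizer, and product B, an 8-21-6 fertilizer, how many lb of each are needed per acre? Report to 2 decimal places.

Per-acre balance (a = product A, b = product B):
P₂O₅: 0.06·a + 0.21·b = 120.76
K₂O: 0.16·a + 0.06·b = 139.04
Solving simultaneously: a = 731.76, b = 365.973.

731.76 lb product A, 365.97 lb product B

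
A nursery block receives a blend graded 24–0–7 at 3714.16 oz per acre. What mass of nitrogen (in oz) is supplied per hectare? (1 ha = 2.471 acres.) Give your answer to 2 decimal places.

nitrogen per acre = 3714.16 × 24% = 891.398 oz.
Convert to per hectare: 891.398 × 2.471 = 2202.645 oz.

2202.65 oz N per hectare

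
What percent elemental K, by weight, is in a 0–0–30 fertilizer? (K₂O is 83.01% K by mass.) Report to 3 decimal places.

%K = 30 × 0.8301 = 24.903%.

24.903% K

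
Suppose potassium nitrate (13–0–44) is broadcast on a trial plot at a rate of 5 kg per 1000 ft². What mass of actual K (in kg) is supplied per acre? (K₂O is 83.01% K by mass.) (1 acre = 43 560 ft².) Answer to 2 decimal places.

K₂O per 1000 ft² = 5 × 44% = 2.2 kg.
Elemental K = 2.2 × 0.8301 = 1.82622 kg per 1000 ft².
Convert to per acre: 1.82622 × 43.56 = 79.5501 kg.

79.55 kg K per acre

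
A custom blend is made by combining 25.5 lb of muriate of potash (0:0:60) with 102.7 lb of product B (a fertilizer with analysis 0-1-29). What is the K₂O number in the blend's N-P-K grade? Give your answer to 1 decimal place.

35.2% K₂O

Total mass = 25.5 + 102.7 = 128.2 lb.
K₂O mass = 60%×25.5 + 29%×102.7 = 45.083 lb.
% K₂O = 45.083 / 128.2 = 35.1661%.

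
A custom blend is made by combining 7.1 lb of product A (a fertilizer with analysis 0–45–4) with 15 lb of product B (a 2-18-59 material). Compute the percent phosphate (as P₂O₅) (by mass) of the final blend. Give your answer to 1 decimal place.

Total mass = 7.1 + 15 = 22.1 lb.
P₂O₅ mass = 45%×7.1 + 18%×15 = 5.895 lb.
% P₂O₅ = 5.895 / 22.1 = 26.6742%.

26.7% P₂O₅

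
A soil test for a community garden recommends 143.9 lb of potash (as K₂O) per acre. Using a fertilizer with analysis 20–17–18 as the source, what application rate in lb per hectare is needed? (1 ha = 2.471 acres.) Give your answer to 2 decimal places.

Product per acre = 143.9 / 18% = 799.444 lb.
Convert to per hectare: 799.444 × 2.471 = 1975.427 lb.

1975.43 lb of product per hectare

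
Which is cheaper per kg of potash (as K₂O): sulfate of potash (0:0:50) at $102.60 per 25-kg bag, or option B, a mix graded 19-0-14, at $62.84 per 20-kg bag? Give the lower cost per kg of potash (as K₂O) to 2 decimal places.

$8.21 per kg K₂O (sulfate of potash)

sulfate of potash: K₂O per bag = 25 × 50% = 12.5 kg; cost = 102.60 / 12.5 = $8.2080/kg K₂O.
option B: K₂O per bag = 20 × 14% = 2.8 kg; cost = 62.84 / 2.8 = $22.4429/kg K₂O.
sulfate of potash is cheaper.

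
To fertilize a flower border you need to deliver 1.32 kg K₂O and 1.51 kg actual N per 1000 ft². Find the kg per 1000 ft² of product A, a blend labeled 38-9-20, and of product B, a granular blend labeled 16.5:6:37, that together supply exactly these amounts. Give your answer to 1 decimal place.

With a, b = kg per 1000 ft² of product A and product B:
K₂O: 0.2·a + 0.37·b = 1.32
N: 0.38·a + 0.165·b = 1.51
Eliminate a: (row1) − 0.2/0.38·(row2) → 0.283158·b = 0.525263, so b = 1.85502.
Back-substitute: a = (1.32 − 0.37·1.85502) / 0.2 = 3.16822.

3.2 kg product A, 1.9 kg product B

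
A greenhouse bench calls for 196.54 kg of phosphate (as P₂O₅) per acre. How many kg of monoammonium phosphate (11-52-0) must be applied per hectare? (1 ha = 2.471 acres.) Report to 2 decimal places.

933.94 kg of product per hectare

Product per acre = 196.54 / 52% = 377.962 kg.
Convert to per hectare: 377.962 × 2.471 = 933.943 kg.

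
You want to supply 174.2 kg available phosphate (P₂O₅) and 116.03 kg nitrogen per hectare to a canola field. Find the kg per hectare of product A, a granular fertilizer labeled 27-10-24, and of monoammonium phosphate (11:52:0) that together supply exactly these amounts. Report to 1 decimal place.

With a, b = kg per hectare of product A and monoammonium phosphate:
P₂O₅: 0.1·a + 0.52·b = 174.2
N: 0.27·a + 0.11·b = 116.03
Eliminate b: (row1) − 0.52/0.11·(row2) → -1.17636·a = -374.305, so a = 318.189.
Then b = (116.03 − 0.27·318.189) / 0.11 = 273.81.

318.2 kg product A, 273.8 kg monoammonium phosphate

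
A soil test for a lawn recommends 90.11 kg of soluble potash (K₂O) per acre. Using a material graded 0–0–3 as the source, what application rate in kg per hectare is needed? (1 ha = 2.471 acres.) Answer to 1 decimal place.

Product per acre = 90.11 / 3% = 3003.67 kg.
Convert to per hectare: 3003.67 × 2.471 = 7422.06 kg.

7422.1 kg of product per hectare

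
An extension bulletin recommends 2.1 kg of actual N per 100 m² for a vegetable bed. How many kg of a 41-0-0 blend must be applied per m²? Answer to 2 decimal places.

0.05 kg of product per sq m

Product per 100 m² = 2.1 / 41% = 5.12195 kg.
Convert to per m²: 5.12195 × 0.01 = 0.0512195 kg.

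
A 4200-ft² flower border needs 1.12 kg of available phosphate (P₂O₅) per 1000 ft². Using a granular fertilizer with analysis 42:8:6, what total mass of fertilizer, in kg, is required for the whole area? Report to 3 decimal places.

Product per 1000 ft² = 1.12 / 8% = 14 kg.
Total product = 14 × 4200 / 1000 = 58.8 kg.

58.800 kg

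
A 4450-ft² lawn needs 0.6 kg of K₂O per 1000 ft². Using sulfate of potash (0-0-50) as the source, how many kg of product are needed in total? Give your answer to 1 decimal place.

5.3 kg

Product per 1000 ft² = 0.6 / 50% = 1.2 kg.
Total product = 1.2 × 4450 / 1000 = 5.34 kg.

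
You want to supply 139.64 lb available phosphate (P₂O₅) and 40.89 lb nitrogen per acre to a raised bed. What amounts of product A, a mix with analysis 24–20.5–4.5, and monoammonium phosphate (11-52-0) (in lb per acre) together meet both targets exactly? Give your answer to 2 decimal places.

Per-acre balance (a = product A, b = monoammonium phosphate):
P₂O₅: 0.205·a + 0.52·b = 139.64
N: 0.24·a + 0.11·b = 40.89
Eliminate a: (row1) − 0.205/0.24·(row2) → 0.426042·b = 104.713, so b = 245.781.
Back-substitute: a = (139.64 − 0.52·245.781) / 0.205 = 57.7252.

57.73 lb product A, 245.78 lb monoammonium phosphate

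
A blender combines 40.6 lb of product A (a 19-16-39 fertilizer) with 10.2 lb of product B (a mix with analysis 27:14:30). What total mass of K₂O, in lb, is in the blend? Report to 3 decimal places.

18.894 lb K₂O

K₂O mass = 39%×40.6 + 30%×10.2 = 18.894 lb.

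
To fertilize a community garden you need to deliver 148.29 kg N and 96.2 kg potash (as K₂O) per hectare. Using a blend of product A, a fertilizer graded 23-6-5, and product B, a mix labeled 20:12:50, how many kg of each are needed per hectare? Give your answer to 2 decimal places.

522.90 kg product A, 140.11 kg product B

Let a = kg of product A, b = kg of product B (per hectare).
N: 0.23·a + 0.2·b = 148.29
K₂O: 0.05·a + 0.5·b = 96.2
Solving simultaneously: a = 522.9048, b = 140.1095.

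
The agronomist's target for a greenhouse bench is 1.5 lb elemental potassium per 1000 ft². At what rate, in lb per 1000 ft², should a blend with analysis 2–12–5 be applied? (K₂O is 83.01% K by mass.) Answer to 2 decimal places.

As K₂O: 1.5 / 0.8301 = 1.80701 lb per 1000 ft².
Product per 1000 ft² = 1.80701 / 5% = 36.1402 lb.

36.14 lb of product per thousand sq ft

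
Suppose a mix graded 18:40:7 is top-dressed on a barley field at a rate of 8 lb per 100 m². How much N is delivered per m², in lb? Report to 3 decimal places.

nitrogen per 100 m² = 8 × 18% = 1.44 lb.
Convert to per m²: 1.44 × 0.01 = 0.0144 lb.

0.014 lb N per sq m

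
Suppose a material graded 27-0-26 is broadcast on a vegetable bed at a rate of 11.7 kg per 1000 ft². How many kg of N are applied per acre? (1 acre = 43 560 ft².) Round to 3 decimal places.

nitrogen per 1000 ft² = 11.7 × 27% = 3.159 kg.
Convert to per acre: 3.159 × 43.56 = 137.60604 kg.

137.606 kg N per acre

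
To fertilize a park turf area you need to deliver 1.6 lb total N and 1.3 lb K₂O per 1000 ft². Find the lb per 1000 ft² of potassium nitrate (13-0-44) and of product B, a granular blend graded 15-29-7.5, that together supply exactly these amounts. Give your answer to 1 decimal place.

1.3 lb potassium nitrate, 9.5 lb product B

Per-1000 ft² balance (a = potassium nitrate, b = product B):
N: 0.13·a + 0.15·b = 1.6
K₂O: 0.44·a + 0.075·b = 1.3
Solving simultaneously: a = 1.33333, b = 9.51111.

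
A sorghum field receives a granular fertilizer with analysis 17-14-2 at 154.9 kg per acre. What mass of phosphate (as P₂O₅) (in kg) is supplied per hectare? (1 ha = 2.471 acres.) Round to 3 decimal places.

53.586 kg P₂O₅ per hectare

P₂O₅ per acre = 154.9 × 14% = 21.686 kg.
Convert to per hectare: 21.686 × 2.471 = 53.5861 kg.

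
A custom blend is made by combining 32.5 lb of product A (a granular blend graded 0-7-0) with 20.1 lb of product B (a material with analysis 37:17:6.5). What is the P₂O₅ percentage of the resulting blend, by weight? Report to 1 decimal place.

10.8% P₂O₅

Total mass = 32.5 + 20.1 = 52.6 lb.
P₂O₅ mass = 7%×32.5 + 17%×20.1 = 5.692 lb.
% P₂O₅ = 5.692 / 52.6 = 10.8213%.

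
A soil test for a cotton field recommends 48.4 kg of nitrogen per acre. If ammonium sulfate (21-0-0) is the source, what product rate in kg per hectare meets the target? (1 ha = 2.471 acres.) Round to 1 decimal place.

569.5 kg of product per hectare

Product per acre = 48.4 / 21% = 230.476 kg.
Convert to per hectare: 230.476 × 2.471 = 569.507 kg.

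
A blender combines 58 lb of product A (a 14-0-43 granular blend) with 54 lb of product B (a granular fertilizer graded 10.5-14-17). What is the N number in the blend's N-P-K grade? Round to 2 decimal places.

12.31% N

Total mass = 58 + 54 = 112 lb.
N mass = 14%×58 + 10.5%×54 = 13.79 lb.
% N = 13.79 / 112 = 12.3125%.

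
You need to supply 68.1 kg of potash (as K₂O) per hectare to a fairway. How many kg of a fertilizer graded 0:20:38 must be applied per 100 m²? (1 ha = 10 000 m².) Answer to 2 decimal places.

Product per hectare = 68.1 / 38% = 179.211 kg.
Convert to per 100 m²: 179.211 × 0.01 = 1.79211 kg.

1.79 kg of product per hundred sq m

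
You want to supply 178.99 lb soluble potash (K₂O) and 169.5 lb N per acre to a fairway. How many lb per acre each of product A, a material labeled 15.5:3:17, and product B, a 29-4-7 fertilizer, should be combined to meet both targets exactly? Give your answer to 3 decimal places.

With a, b = lb per acre of product A and product B:
K₂O: 0.17·a + 0.07·b = 178.99
N: 0.155·a + 0.29·b = 169.5
Solving simultaneously: a = 1041.40702, b = 27.8687.

1041.407 lb product A, 27.869 lb product B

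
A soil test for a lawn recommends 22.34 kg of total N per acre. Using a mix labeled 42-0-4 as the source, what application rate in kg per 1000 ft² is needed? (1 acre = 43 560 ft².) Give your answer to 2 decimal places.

1.22 kg of product per thousand sq ft

Product per acre = 22.34 / 42% = 53.1905 kg.
Convert to per 1000 ft²: 53.1905 × 0.0229568 = 1.22109 kg.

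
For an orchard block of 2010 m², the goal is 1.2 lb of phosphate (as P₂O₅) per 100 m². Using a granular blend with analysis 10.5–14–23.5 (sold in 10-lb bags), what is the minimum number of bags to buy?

18 bags

Product per 100 m² = 1.2 / 14% = 8.57143 lb.
Total product = 8.57143 × 2010 / 100 = 172.286 lb.
Bags = ⌈172.286 / 10⌉ = 18.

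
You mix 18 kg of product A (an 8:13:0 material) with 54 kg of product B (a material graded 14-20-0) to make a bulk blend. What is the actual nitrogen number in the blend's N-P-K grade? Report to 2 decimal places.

Total mass = 18 + 54 = 72 kg.
N mass = 8%×18 + 14%×54 = 9 kg.
% N = 9 / 72 = 12.5%.

12.50% N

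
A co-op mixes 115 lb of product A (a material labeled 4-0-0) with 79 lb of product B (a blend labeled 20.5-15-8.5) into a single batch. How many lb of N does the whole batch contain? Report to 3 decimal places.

N mass = 4%×115 + 20.5%×79 = 20.795 lb.

20.795 lb N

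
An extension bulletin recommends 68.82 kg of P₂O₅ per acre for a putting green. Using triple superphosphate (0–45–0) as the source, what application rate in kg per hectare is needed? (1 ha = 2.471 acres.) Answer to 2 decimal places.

Product per acre = 68.82 / 45% = 152.933 kg.
Convert to per hectare: 152.933 × 2.471 = 377.898 kg.

377.90 kg of product per hectare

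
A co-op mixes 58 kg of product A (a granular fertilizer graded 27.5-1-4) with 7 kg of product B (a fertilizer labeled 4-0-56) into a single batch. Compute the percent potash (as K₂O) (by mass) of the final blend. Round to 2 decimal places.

Total mass = 58 + 7 = 65 kg.
K₂O mass = 4%×58 + 56%×7 = 6.24 kg.
% K₂O = 6.24 / 65 = 9.6%.

9.60% K₂O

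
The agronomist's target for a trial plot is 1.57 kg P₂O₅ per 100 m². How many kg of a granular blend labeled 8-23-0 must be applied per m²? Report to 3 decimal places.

Product per 100 m² = 1.57 / 23% = 6.82609 kg.
Convert to per m²: 6.82609 × 0.01 = 0.0682609 kg.

0.068 kg of product per sq m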